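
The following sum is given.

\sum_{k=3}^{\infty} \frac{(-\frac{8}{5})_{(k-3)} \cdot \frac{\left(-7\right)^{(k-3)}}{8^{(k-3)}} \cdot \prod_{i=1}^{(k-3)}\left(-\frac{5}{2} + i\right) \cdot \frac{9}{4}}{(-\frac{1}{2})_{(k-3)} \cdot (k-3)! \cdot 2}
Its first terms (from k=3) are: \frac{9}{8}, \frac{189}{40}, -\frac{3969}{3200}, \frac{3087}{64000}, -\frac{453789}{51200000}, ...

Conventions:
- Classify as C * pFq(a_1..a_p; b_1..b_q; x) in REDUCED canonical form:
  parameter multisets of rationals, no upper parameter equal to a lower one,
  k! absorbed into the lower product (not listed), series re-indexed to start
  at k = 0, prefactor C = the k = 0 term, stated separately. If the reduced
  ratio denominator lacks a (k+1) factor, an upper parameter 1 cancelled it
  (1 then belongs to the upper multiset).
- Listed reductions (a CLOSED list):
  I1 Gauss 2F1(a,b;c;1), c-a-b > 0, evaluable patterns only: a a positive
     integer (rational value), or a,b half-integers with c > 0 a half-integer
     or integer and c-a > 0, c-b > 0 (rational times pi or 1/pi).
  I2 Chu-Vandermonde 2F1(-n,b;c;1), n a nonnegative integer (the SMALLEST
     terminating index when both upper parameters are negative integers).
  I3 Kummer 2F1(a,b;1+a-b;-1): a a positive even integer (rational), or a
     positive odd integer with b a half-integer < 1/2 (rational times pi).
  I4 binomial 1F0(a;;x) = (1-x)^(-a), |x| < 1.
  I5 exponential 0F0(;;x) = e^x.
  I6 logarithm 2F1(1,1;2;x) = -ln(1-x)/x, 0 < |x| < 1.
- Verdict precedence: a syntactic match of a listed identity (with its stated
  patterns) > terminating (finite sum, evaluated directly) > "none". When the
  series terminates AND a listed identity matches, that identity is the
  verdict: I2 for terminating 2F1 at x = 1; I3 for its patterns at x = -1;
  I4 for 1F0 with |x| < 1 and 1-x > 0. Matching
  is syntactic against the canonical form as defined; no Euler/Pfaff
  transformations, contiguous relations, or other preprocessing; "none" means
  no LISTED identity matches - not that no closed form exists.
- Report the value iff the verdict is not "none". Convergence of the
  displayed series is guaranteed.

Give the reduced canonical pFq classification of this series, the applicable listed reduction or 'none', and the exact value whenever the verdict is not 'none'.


Canonical form: C = \frac{9}{8} times 2F1 with upper {-\frac{8}{5}, -\frac{3}{2}}, lower {-\frac{1}{2}}, x = -\frac{7}{8}. Verdict: none - this 2F1 at x = -\frac{7}{8} matches no listed pattern, and upper {-\frac{8}{5}, -\frac{3}{2}} holds no stopper.

First insight: with t_0 = \frac{9}{8}, the running product (C = 9/8) telescopes to a rising factorial.
Ratio: r(k) = -\frac{7}{8} * (k-\frac{8}{5}) (k-\frac{3}{2}) / [(k-\frac{1}{2}) (k+1)] - rational in k. x = -\frac{7}{8}; t_0 = \frac{9}{8}; negate the roots.


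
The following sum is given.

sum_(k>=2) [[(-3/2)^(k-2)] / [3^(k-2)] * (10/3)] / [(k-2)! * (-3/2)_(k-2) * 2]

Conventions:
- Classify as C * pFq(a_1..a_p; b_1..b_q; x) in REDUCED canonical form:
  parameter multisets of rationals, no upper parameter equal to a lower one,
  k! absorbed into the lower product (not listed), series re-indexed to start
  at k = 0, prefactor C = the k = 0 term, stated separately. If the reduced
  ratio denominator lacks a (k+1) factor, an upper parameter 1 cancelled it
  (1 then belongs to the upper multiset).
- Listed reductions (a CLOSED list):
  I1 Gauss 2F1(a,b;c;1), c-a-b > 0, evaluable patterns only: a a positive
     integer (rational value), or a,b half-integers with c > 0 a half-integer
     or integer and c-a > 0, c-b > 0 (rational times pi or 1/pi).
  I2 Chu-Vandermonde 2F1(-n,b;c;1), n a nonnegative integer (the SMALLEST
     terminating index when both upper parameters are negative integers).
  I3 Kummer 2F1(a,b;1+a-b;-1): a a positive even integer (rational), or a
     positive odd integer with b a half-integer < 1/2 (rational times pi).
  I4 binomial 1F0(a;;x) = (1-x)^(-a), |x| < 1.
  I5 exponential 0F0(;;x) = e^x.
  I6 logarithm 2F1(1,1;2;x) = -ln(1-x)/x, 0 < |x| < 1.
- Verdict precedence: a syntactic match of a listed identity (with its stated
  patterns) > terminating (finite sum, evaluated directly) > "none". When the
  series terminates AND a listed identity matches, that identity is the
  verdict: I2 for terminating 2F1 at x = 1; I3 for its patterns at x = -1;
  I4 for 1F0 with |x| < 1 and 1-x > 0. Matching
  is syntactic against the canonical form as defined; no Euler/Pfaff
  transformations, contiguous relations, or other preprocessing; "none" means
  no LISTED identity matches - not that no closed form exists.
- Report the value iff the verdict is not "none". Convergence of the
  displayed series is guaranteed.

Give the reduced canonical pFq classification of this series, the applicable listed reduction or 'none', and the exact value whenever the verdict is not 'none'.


The series (x = -1/2) is 0F1: upper {-}, lower {-3/2}, prefactor 5/3. Verdict: none (x = -1/2): each listed identity misses the multisets {-} ; {-3/2}.

Structural cue: t_0 = 5/3 here, and the two k-th powers (prefactor 5/3) combine into one argument.
Step ratio: r(k) = (-1/2) * 1 / [(k-3/2) (k+1)] - rational in k. x = (-1/2); t_0 = 5/3; negate the roots.


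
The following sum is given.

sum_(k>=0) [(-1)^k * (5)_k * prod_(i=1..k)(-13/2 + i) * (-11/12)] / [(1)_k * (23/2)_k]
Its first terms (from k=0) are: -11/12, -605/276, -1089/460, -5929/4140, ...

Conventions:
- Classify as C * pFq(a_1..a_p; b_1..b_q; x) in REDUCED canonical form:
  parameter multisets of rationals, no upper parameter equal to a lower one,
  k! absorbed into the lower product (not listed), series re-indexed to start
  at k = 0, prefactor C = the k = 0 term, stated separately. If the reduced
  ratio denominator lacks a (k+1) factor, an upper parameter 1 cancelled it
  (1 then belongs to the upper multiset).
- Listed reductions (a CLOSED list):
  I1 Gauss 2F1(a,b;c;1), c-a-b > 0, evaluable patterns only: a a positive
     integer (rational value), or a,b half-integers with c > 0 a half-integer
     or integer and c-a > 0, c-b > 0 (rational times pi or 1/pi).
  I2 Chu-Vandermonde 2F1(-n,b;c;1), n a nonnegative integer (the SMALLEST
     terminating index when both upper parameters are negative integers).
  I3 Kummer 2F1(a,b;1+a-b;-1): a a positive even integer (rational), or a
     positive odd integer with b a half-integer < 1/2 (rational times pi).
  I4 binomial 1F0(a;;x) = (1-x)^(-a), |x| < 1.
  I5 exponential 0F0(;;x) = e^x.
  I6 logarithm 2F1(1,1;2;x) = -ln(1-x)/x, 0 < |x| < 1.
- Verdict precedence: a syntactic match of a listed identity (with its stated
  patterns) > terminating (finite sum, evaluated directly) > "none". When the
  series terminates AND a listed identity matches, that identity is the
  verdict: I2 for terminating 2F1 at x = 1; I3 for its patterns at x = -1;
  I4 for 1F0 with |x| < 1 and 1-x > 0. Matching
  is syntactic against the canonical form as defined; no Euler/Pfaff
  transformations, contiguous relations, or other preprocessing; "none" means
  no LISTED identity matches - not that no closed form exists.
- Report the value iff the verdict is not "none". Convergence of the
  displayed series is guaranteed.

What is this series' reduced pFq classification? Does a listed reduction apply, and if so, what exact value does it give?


Canonical form: C = -11/12 times 2F1 with upper {-11/2, 5}, lower {23/2}, x = -1. Verdict (x = -1): Kummer's theorem (I3) applies (x = -1; c = 23/2 equals 1+a-b for upper {-11/2, 5}: listed pattern). Its exact value is (-160044885/67108864) * pi.

Key step: t_0 = -11/12 here, and (1)_k (C = -11/12) is k! itself.
Step ratio: r(k) = (-1) * (k-11/2) (k+5) / [(k+23/2) (k+1)] - rational in k, leading ratio (-1); with t_0 = -11/12, classification follows.


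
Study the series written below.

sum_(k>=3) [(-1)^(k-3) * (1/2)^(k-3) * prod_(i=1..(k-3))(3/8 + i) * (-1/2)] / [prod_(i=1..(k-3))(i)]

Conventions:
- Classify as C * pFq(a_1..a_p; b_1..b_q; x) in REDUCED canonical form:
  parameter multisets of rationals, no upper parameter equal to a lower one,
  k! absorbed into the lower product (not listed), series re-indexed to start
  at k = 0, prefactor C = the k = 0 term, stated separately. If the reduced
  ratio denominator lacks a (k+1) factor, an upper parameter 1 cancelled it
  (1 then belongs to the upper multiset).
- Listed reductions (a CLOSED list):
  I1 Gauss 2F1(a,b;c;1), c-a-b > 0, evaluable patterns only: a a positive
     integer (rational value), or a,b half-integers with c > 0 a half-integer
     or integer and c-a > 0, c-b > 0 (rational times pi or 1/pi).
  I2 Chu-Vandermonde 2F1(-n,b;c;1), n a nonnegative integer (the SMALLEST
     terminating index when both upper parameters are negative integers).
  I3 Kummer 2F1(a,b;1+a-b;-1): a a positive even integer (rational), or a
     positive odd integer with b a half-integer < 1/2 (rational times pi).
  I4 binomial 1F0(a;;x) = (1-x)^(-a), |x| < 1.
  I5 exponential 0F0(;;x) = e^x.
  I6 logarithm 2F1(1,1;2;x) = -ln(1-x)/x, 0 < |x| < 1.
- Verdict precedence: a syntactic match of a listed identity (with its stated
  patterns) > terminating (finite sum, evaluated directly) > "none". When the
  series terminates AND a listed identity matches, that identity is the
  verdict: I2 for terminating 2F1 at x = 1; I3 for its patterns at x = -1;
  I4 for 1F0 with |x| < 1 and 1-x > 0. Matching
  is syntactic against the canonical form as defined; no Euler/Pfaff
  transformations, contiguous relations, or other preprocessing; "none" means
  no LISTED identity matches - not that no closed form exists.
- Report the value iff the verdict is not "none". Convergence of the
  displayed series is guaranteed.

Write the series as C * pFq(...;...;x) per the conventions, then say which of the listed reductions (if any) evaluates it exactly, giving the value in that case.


Classification (C = -1/2): 1F0 with upper {11/8}, lower {-}, argument x = -1/2. Verdict at x = -1/2: the binomial series (I4) matches (the 1F0 binomial series: exponent -11/8, x = -1/2). Hence: (-1/2) * (3/2)^(-11/8).

First insight: t_0 = -1/2 here, and the running product (C = -1/2) telescopes to a rising factorial.
Ratio: r(k) = (-1/2) * (k+11/8) / [(k+1)] - rational in k, leading ratio (-1/2); with t_0 = -1/2, classification follows.


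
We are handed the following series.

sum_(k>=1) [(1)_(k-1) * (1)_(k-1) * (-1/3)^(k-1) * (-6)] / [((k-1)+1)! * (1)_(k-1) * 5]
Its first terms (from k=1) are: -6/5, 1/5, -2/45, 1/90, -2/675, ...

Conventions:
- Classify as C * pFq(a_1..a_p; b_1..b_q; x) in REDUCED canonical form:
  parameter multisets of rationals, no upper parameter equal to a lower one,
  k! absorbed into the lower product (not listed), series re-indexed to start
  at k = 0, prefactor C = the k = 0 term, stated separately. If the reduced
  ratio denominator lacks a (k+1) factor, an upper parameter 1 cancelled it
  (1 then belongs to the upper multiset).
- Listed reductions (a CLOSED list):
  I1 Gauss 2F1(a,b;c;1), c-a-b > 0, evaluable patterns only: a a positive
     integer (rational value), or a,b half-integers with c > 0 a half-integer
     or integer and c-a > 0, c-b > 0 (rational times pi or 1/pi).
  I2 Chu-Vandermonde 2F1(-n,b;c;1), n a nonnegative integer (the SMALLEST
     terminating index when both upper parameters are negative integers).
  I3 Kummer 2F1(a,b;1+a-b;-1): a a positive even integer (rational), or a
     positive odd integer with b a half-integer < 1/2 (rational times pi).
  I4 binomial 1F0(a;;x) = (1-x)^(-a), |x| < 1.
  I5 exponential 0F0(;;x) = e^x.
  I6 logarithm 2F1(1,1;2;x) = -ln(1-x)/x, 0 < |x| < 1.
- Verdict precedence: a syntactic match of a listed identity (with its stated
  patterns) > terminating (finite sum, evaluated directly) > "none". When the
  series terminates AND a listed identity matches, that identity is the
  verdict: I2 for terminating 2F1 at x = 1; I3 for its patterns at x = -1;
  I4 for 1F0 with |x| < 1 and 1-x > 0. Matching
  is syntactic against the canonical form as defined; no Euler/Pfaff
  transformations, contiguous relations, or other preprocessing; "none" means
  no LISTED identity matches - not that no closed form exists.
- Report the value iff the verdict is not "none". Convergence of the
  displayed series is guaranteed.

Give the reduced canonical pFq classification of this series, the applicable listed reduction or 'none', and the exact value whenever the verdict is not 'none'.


Prefactor -6/5, argument -1/3: 2F1 with upper {1, 1} over lower {2}. Verdict: the logarithmic series (I6) applies (the logarithm: parameters (1,1;2), x = -1/3). Value: (-18/5) * ln(4/3).

First insight: from the first term -6/5: the constant factors (prefactor -6/5) combine into one prefactor.
Step ratio: r(k) = (-1/3) * (k+1) (k+1) / [(k+2) (k+1)] ; factor over Q: parameters, x = (-1/3), and C = -6/5.


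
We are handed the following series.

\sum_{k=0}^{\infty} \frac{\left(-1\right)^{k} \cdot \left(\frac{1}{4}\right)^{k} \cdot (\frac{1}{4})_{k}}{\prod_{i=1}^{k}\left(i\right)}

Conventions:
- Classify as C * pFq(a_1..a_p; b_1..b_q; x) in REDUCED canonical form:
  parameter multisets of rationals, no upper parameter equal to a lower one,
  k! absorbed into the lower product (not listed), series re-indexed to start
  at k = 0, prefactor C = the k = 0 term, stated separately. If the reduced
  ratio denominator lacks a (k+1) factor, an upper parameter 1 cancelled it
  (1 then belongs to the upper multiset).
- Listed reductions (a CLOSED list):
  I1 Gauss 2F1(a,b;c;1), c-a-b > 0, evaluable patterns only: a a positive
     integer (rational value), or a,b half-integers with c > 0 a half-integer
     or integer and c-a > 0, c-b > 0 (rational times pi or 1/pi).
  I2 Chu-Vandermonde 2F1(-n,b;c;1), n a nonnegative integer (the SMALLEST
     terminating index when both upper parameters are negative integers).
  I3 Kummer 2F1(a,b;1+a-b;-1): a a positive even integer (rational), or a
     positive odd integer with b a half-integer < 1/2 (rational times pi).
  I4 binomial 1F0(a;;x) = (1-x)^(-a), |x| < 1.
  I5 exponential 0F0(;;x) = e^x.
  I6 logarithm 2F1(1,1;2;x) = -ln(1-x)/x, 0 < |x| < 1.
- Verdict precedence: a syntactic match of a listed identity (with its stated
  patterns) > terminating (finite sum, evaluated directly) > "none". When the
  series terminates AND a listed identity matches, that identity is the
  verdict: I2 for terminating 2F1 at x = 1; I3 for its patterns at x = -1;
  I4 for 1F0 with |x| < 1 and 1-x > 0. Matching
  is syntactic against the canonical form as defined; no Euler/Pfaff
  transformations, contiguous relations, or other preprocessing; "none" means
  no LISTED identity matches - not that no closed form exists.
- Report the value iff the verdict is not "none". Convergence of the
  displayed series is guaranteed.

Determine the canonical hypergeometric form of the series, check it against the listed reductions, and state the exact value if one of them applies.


Classification (C = 1): 1F0 with upper {\frac{1}{4}}, lower {-}, argument x = -\frac{1}{4}. Verdict: the I4 binomial reduction fires (the 1F0 binomial series: exponent -1/4, x = -\frac{1}{4}). Value: \left(\frac{5}{4}\right)^{-\frac{1}{4}}.

Key step: t_0 = 1 here, and the product of the first k integers (C = 1, x = -1/4) is k!.
Adjacent-term ratio: r(k) = -\frac{1}{4} * (k+\frac{1}{4}) / [(k+1)] - rational in k. x = -\frac{1}{4}; t_0 = 1; negate the roots.


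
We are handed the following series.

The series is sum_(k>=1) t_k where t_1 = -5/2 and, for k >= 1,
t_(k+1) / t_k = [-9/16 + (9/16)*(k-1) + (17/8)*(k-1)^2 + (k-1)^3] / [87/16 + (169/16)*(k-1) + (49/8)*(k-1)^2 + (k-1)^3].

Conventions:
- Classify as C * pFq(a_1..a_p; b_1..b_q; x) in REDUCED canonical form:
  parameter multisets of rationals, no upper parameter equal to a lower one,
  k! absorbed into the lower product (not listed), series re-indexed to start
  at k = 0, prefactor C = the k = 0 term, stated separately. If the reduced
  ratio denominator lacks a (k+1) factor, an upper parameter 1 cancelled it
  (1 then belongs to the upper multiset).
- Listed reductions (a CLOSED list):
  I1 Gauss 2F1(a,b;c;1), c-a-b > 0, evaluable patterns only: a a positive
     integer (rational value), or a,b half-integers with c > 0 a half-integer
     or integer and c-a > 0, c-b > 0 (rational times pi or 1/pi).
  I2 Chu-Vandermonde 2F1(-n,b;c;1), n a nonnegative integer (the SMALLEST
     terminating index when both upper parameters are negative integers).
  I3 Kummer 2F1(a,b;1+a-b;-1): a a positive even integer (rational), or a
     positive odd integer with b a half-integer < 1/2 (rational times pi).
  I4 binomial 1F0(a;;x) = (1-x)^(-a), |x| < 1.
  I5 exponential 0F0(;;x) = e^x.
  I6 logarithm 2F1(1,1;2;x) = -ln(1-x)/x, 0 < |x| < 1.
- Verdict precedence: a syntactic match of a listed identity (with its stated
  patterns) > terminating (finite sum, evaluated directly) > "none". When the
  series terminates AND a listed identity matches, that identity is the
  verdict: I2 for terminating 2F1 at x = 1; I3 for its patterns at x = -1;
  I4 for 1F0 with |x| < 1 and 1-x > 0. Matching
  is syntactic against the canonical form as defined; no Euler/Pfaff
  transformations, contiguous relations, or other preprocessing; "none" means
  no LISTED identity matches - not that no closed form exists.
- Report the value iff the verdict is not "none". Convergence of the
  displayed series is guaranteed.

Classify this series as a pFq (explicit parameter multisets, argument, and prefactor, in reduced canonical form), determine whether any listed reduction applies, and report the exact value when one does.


Canonical form: C = -5/2 times 2F1 with upper {-3/8, 1}, lower {29/8}, x = 1. Verdict: this is the Gauss summation I1 (x = 1: the Gamma ratio telescopes since c-a-b = 3 > 0 and a = 1 in Z>0). Exact value: -35/16.

The tell: t_0 = -5/2 here, and roots of the ratio polynomials (prefactor -5/2) are the negated parameters.
Consecutive-term ratio: r(k) = 1 * (k-3/8) (k+1) / [(k+29/8) (k+1)] - rational; roots negated = parameters, x = 1, C = -5/2.


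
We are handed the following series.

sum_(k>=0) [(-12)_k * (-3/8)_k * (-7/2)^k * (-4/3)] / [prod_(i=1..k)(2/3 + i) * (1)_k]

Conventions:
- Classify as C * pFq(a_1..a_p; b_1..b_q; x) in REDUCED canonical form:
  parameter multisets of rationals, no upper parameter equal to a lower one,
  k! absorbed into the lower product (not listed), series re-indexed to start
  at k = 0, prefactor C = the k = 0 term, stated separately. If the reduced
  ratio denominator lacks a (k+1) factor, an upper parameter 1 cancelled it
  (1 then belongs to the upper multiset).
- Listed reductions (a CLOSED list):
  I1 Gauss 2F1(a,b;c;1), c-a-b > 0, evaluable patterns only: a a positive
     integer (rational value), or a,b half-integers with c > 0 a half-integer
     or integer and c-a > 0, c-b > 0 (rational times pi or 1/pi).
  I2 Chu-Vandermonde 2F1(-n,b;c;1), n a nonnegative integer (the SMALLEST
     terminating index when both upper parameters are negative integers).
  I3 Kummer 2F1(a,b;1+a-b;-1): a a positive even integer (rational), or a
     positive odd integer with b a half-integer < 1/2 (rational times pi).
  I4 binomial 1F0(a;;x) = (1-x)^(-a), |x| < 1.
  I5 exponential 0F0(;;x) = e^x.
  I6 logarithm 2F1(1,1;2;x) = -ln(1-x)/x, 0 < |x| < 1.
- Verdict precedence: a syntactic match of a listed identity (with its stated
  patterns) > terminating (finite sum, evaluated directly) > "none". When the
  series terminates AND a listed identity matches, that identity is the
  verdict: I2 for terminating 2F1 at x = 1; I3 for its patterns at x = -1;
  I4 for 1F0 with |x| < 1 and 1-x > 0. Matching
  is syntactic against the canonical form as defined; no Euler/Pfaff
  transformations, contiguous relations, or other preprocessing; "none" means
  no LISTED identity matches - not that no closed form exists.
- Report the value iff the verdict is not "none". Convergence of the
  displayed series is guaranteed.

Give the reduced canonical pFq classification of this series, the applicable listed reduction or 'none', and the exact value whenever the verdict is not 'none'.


At argument -7/2: a 2F1 with upper {-12, -3/8}, lower {5/3}, scaled by C = -4/3. Verdict: terminating - upper parameter -12 makes this a finite sum (last index 12), evaluated exactly. Exact value: 15461770297241246176417819181/64237903932931996385280.

First insight: from the first term -4/3: (1)_k (prefactor -4/3) is k! itself.
Term ratio: r(k) = (-7/2) * (k-12) (k-3/8) / [(k+5/3) (k+1)] - rational in k. x = (-7/2); t_0 = -4/3; negate the roots.


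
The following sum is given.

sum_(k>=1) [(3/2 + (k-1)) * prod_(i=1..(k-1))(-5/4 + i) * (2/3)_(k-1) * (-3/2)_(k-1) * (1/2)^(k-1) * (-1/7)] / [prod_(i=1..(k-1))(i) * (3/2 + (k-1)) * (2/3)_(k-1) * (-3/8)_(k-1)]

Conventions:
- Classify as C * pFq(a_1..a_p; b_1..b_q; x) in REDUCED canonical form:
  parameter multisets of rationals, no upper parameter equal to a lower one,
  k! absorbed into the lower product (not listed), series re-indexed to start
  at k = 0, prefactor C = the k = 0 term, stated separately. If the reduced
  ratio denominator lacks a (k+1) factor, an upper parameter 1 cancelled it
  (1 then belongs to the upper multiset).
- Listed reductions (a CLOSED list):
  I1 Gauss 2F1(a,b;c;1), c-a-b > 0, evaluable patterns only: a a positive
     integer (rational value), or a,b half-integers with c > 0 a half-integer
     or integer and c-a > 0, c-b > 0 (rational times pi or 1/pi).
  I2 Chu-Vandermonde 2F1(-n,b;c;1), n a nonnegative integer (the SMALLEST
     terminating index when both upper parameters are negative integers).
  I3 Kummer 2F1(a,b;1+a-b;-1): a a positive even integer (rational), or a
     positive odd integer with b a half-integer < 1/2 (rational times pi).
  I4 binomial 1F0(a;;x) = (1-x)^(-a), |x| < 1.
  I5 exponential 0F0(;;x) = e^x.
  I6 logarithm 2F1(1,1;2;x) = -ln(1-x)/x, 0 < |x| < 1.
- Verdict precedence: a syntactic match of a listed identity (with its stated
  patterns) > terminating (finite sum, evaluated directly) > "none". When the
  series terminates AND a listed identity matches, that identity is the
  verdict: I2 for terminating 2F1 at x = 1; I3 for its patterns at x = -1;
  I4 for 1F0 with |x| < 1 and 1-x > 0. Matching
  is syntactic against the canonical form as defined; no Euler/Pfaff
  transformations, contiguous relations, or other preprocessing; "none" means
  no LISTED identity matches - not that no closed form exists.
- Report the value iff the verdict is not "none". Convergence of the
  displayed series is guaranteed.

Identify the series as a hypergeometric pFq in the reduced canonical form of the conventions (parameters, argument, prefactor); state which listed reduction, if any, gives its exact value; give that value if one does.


This is -1/7 * 2F1(-3/2, -1/4; -3/8; 1/2) in reduced canonical form. Verdict: none - at argument 1/2 the multisets {-3/2, -1/4} ; {-3/8} match no listed identity.

Key observation: t_0 = -1/7 here, and the running product (C = -1/7, x = 1/2) telescopes to a rising factorial.
Term ratio: r(k) = (1/2) * (k-3/2) (k-1/4) / [(k-3/8) (k+1)] - rational in k, leading ratio (1/2); with t_0 = -1/7, classification follows.


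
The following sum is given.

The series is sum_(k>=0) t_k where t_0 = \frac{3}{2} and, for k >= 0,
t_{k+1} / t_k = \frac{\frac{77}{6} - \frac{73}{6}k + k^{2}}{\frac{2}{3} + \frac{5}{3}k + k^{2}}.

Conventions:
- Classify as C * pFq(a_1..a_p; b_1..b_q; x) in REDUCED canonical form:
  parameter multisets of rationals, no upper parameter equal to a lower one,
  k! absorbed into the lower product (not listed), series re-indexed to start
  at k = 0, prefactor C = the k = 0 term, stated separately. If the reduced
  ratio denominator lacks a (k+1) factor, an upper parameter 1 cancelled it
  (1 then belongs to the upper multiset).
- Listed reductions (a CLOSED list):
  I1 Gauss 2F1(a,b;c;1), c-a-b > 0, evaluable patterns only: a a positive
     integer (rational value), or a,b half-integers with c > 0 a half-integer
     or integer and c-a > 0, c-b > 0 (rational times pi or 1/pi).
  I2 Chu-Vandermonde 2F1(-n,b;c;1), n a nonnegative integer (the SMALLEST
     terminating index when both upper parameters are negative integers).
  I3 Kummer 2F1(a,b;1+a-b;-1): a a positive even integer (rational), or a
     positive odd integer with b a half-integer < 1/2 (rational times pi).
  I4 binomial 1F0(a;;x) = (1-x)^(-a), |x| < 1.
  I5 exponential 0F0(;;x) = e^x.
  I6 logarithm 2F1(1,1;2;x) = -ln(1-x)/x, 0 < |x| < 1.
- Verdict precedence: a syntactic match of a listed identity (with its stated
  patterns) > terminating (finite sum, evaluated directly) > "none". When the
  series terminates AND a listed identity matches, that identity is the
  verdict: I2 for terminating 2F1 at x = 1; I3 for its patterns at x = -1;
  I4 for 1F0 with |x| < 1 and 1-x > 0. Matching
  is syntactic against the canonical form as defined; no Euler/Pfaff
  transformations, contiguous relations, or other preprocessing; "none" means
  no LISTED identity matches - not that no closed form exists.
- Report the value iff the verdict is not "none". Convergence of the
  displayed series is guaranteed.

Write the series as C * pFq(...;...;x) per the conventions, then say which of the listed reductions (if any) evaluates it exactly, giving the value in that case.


Canonical form: C = \frac{3}{2} times 2F1 with upper {-11, -\frac{7}{6}}, lower {\frac{2}{3}}, x = 1. Verdict: Chu-Vandermonde (I2) applies (terminating 2F1 at x = 1 with n = 11, b = -7/6, c = \frac{2}{3}). Its exact value is \frac{1283480277}{33554432}.

The tell: t_0 being \frac{3}{2}, roots of the ratio polynomials (C = 3/2, x = 1) are the negated parameters.
Term ratio: r(k) = 1 * (k-11) (k-\frac{7}{6}) / [(k+\frac{2}{3}) (k+1)] ; factor over Q: parameters, x = 1, and C = \frac{3}{2}.


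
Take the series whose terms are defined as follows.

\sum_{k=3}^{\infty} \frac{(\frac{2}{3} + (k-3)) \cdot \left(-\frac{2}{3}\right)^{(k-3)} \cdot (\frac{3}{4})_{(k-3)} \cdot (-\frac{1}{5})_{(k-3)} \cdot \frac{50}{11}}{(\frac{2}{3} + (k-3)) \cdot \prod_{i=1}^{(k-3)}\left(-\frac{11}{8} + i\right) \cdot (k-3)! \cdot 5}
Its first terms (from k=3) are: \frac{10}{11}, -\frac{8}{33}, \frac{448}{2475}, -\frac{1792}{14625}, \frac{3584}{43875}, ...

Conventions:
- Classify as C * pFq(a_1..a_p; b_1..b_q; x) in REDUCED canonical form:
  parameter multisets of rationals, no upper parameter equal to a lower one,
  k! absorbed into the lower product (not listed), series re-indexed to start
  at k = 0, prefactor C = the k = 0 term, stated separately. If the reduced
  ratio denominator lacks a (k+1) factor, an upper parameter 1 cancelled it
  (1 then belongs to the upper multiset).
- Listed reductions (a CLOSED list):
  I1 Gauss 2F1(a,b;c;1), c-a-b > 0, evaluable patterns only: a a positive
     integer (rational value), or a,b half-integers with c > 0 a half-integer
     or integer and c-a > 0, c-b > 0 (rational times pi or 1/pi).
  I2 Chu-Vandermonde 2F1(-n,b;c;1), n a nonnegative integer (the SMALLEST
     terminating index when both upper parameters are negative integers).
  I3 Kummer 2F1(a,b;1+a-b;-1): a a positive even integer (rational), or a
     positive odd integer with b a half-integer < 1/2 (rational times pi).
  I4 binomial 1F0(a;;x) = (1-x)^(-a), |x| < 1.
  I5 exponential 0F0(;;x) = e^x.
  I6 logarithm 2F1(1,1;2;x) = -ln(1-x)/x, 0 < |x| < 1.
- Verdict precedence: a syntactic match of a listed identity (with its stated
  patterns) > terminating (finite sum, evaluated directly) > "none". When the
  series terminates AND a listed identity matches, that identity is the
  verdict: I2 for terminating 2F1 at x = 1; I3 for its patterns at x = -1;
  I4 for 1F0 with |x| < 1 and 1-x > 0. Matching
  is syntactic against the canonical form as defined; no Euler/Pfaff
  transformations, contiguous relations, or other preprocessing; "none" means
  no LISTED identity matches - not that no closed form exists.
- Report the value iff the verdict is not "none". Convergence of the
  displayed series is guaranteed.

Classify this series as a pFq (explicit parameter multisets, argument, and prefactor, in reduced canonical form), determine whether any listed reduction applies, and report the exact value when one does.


Prefactor \frac{10}{11}, argument -\frac{2}{3}: 2F1 with upper {-\frac{1}{5}, \frac{3}{4}} over lower {-\frac{3}{8}}. Verdict: none (x = -\frac{2}{3}): each listed identity misses the multisets {-\frac{1}{5}, \frac{3}{4}} ; {-\frac{3}{8}}.

Structural cue: t_0 = \frac{10}{11} here, and the lower running product (C = 10/11) is a rising factorial.
Step ratio: r(k) = -\frac{2}{3} * (k-\frac{1}{5}) (k+\frac{3}{4}) / [(k-\frac{3}{8}) (k+1)] - rational in k, leading ratio -\frac{2}{3}; with t_0 = \frac{10}{11}, classification follows.


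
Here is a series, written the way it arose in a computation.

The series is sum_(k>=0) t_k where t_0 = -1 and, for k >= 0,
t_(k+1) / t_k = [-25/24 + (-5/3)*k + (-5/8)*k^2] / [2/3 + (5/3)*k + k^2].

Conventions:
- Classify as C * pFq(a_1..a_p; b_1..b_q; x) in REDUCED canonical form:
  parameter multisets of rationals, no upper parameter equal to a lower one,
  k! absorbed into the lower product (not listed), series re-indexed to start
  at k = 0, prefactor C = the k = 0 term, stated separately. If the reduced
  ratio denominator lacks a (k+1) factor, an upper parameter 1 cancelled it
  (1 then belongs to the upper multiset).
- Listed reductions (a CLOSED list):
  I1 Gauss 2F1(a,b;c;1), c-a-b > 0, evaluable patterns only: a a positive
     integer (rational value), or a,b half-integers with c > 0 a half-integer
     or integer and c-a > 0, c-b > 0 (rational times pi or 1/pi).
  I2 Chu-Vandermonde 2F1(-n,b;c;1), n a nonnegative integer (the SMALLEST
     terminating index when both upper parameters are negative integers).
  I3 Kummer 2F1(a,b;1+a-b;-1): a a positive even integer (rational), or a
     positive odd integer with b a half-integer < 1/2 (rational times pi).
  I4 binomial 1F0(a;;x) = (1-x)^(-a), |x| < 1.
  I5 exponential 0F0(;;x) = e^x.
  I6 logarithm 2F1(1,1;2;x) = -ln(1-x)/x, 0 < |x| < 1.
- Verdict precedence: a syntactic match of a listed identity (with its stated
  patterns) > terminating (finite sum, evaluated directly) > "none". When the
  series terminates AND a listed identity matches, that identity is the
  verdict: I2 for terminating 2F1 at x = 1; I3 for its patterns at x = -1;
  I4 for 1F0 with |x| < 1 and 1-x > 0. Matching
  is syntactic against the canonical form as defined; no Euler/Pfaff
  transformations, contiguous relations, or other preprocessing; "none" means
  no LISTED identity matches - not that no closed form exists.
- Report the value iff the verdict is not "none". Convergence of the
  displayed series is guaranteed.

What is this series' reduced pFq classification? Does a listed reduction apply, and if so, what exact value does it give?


First insight: from the first term -1: factor the ratio over Q (prefactor -1): negated roots = parameters.
Ratio: r(k) = (-5/8) * (k+1) (k+5/3) / [(k+2/3) (k+1)] - rational; roots negated = parameters, x = (-5/8), C = -1.

Prefactor -1, argument -5/8: 2F1 with upper {1, 5/3} over lower {2/3}. Verdict: none. Every listed pattern misses the 2F1 form at -5/8, upper {1, 5/3}.


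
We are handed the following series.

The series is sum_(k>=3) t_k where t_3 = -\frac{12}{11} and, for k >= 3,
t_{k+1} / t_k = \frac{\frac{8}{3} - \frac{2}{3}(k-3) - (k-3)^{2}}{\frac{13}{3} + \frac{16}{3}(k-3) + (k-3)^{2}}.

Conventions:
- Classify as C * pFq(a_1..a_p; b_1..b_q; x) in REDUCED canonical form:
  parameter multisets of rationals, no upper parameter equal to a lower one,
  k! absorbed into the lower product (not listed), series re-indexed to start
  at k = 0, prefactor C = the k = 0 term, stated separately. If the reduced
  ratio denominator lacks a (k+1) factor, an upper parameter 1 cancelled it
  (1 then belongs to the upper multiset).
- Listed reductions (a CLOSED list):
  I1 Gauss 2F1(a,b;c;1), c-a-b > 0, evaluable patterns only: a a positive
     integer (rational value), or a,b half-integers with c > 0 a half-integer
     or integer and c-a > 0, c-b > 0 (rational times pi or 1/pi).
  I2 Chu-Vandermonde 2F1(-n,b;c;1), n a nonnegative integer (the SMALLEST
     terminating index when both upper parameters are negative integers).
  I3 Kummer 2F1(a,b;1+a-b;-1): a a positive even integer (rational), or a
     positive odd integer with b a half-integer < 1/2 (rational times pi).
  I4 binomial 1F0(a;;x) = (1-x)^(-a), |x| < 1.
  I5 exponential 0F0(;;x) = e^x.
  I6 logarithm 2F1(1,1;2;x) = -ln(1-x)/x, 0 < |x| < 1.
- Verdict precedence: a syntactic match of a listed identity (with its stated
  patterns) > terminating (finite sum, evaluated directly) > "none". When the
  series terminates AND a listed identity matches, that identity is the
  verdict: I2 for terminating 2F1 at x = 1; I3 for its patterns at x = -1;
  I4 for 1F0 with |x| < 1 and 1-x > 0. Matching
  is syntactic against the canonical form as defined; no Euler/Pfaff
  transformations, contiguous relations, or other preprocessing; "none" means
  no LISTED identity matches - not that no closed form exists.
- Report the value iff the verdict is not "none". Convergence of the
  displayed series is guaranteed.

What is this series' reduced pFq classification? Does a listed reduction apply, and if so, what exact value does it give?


This is -\frac{12}{11} * 2F1(-\frac{4}{3}, 2; \frac{13}{3}; -1) in reduced canonical form. Verdict: the Kummer evaluation I3 applies (x = -1; c = \frac{13}{3} equals 1+a-b for upper {-\frac{4}{3}, 2}: listed pattern). Its exact value is -\frac{20}{11}.

Key observation: t_0 = -\frac{12}{11} here, and factor the ratio over Q (C = -12/11): negated roots = parameters.
Term ratio: r(k) = -1 * (k-\frac{4}{3}) (k+2) / [(k+\frac{13}{3}) (k+1)] ; factor over Q: parameters, x = -1, and C = -\frac{12}{11}.


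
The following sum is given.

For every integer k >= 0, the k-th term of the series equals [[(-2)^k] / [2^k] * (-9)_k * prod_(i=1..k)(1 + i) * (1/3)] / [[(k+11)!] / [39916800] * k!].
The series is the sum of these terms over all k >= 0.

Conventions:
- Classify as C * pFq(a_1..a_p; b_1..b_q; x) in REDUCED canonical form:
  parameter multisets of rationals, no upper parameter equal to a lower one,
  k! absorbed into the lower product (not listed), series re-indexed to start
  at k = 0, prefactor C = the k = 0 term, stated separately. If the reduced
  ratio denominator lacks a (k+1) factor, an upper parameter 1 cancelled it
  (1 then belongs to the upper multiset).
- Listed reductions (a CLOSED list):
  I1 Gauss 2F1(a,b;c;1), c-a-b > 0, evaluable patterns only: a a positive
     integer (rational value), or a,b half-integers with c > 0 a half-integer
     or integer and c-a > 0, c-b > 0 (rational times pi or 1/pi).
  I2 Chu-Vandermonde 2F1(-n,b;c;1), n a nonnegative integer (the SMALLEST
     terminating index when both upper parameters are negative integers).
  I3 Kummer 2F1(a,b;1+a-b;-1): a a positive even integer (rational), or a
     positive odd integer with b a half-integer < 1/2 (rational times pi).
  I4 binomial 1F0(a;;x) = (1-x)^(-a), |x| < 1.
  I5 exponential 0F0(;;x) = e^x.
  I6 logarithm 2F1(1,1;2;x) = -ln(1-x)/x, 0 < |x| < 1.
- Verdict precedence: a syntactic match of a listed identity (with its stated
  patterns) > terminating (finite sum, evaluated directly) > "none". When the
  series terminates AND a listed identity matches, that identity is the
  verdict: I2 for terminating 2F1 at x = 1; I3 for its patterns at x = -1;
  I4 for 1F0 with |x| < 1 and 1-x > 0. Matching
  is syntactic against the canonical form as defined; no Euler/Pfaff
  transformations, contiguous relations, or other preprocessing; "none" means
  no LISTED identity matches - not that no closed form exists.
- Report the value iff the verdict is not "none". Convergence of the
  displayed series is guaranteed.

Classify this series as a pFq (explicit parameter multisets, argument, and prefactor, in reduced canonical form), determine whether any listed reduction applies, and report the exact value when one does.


At argument -1: a 2F1 with upper {-9, 2}, lower {12}, scaled by C = 1/3. Verdict (x = -1): Kummer (I3) applies (x = -1; c = 12 equals 1+a-b for upper {-9, 2}: listed pattern). Sum: 11/6.

Structural cue: from the first term 1/3: the running product (C = 1/3, x = -1) telescopes to a rising factorial.
Term ratio: r(k) = (-1) * (k-9) (k+2) / [(k+12) (k+1)] - poly over poly, x = (-1) from leading terms; C = 1/3 at k = 0.


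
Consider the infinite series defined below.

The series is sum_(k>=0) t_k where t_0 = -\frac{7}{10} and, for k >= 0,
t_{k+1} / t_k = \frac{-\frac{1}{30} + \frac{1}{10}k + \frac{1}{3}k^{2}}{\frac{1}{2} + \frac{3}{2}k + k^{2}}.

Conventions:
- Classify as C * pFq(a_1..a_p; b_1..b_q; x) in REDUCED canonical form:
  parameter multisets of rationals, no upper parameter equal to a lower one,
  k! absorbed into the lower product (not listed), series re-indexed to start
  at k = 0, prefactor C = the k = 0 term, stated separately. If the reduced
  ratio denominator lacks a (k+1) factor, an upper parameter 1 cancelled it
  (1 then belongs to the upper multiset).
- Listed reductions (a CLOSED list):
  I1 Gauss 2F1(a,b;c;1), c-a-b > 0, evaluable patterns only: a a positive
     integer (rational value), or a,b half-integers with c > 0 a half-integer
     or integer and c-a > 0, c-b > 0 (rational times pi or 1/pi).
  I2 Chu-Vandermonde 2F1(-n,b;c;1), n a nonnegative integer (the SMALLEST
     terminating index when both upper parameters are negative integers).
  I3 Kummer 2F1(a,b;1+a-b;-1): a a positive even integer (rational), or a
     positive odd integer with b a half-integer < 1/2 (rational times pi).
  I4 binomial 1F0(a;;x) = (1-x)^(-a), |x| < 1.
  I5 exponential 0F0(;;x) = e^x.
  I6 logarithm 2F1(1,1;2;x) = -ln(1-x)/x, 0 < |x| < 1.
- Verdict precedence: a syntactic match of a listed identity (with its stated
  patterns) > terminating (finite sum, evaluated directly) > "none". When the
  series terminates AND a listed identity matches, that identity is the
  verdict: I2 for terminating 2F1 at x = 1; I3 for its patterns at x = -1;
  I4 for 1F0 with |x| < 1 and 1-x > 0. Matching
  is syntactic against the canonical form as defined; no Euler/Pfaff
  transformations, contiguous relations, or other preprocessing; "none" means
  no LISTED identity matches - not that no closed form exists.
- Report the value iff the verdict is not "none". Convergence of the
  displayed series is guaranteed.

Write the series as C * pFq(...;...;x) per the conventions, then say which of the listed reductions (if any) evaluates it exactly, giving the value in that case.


x = \frac{1}{3} here; the reduced form reads 1F0, upper {-\frac{1}{5}}, lower {-}, C = -\frac{7}{10}. Verdict: the I4 binomial reduction fires (the 1F0 binomial series: exponent 1/5, x = \frac{1}{3}). Hence: \left(-\frac{7}{10}\right) \cdot \left(\frac{2}{3}\right)^{\frac{1}{5}}.

The tell: x = \frac{1}{3} and the ratio is unreduced: k + 1/2 divides both sides (prefactor -7/10).
Step ratio: r(k) = \frac{1}{3} * (k-\frac{1}{5}) / [(k+1)] - rational; roots negated = parameters, x = \frac{1}{3}, C = -\frac{7}{10}.


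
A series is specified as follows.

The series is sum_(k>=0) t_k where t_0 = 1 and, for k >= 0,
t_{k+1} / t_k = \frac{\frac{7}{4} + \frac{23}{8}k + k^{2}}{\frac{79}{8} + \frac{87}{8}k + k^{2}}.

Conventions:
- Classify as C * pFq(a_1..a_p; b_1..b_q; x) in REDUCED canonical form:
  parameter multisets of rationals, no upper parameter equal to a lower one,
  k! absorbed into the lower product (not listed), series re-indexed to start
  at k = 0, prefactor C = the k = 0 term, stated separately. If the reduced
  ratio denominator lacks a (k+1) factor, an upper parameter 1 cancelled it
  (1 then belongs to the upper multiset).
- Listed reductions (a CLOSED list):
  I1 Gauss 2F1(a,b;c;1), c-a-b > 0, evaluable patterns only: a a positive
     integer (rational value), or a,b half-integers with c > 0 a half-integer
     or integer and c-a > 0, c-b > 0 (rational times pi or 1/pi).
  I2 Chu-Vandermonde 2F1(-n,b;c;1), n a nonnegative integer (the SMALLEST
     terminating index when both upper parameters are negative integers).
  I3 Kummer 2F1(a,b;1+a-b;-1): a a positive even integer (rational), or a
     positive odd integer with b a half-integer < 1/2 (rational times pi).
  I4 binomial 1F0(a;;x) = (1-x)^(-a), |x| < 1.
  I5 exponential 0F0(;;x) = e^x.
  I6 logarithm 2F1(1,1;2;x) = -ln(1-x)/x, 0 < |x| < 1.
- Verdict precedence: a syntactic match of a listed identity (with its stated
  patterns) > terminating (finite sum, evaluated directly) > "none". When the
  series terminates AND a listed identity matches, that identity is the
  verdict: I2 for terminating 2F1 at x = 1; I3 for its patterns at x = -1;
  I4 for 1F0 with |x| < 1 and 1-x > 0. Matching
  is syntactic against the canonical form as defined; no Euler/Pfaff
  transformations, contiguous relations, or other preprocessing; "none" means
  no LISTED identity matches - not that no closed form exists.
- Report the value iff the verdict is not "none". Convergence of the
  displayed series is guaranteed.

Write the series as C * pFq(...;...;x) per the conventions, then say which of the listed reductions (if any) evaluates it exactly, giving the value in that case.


With C = 1: the canonical form is 2F1(\frac{7}{8}, 2; \frac{79}{8}; 1). Verdict: Gauss (I1, integer-parameter pattern) applies (x = 1: the Gamma ratio telescopes since c-a-b = 7 > 0 and a = 2 in Z>0). Its exact value is \frac{639}{512}.

The tell: with t_0 = 1, the expanded ratio factors over Q; C = 1, x = 1, roots give parameters.
Consecutive-term ratio: r(k) = 1 * (k+\frac{7}{8}) (k+2) / [(k+\frac{79}{8}) (k+1)] - poly over poly, x = 1 from leading terms; C = 1 at k = 0.
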